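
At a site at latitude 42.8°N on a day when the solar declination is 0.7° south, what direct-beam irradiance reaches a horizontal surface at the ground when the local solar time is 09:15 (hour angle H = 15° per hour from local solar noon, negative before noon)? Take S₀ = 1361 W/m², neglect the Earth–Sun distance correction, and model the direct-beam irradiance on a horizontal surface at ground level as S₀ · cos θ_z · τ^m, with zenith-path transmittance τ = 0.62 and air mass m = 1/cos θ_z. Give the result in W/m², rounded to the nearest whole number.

307 W/m²

Hour angle H = 15° × (9.25 − 12) = -41.25°.
cos θ_z = sin φ sin δ + cos φ cos δ cos H = (0.6794)(-0.0122) + (0.7337)(0.9999)(0.7518) = 0.5433.
Air mass m = 1/cos θ_z = 1/0.5433 = 1.841; τ^m = 0.62^1.841 = 0.4148.
Surface direct beam = 1361 × 0.5433 × 0.4148 = 306.72 W/m².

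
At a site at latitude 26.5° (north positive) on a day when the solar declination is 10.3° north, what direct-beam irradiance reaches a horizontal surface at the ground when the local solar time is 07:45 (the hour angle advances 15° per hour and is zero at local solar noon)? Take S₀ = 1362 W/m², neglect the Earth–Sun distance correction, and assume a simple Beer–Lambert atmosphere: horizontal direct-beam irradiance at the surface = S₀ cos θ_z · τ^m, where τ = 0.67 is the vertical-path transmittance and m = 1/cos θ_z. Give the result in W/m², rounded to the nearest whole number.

Hour angle H = 15° × (7.75 − 12) = -63.75°.
cos θ_z = sin(26.5°) sin(10.3°) + cos(26.5°) cos(10.3°) cos(-63.75°) = 0.0798 + 0.3894 = 0.4692.
Air mass m = 1/cos θ_z = 1/0.4692 = 2.131; τ^m = 0.67^2.131 = 0.4260.
Surface direct beam = 1362 × 0.4692 × 0.4260 = 272.24 W/m².

272 W/m²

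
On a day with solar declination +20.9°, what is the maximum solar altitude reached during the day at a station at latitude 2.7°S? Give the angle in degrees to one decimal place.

At local solar noon the hour angle is zero, so the elevation is 90° − |φ − δ| = 90° − |-2.7° − (20.9°)| = 90° − 23.6° = 66.4°.

66.4°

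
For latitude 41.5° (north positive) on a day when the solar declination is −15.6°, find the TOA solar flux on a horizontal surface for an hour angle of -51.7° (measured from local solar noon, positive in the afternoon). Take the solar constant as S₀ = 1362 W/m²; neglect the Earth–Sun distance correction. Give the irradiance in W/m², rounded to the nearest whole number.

cos θ_z = sin φ sin δ + cos φ cos δ cos H = (0.6626)(-0.2689) + (0.7490)(0.9632)(0.6198) = 0.2690.
Top-of-atmosphere irradiance = S₀ cos θ_z = 1362 × 0.2690 = 366.38 W/m².

366 W/m²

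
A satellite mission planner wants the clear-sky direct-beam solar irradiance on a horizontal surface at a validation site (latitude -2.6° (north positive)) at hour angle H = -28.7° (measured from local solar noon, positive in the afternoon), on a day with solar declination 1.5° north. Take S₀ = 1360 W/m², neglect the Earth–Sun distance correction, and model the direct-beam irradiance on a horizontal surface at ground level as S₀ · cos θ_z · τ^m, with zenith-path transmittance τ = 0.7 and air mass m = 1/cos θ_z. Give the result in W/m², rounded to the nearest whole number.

791 W/m²

cos θ_z = sin(-2.6°) sin(1.5°) + cos(-2.6°) cos(1.5°) cos(-28.70°) = -0.0012 + 0.8759 = 0.8747.
Air mass m = 1/cos θ_z = 1/0.8747 = 1.143; τ^m = 0.7^1.143 = 0.6652.
Surface direct beam = 1360 × 0.8747 × 0.6652 = 791.32 W/m².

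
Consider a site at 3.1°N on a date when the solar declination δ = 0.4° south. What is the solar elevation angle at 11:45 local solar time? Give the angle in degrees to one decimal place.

84.9°

Hour angle H = 15° × (11.75 − 12) = -3.75°.
cos θ_z = sin φ sin δ + cos φ cos δ cos H = (0.0541)(-0.0070) + (0.9985)(1.0000)(0.9979) = 0.9960.
θ_z = arccos(0.9960) = 5.13°, so the elevation is 90° − 5.13° = 84.87°.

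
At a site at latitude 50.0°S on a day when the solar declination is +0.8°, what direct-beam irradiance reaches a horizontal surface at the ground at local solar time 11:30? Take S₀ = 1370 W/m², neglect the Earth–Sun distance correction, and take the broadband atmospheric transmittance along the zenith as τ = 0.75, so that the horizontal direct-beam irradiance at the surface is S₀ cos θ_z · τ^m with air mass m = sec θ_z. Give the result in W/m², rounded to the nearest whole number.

Hour angle H = 15° × (11.5 − 12) = -7.50°.
cos θ_z = sin φ sin δ + cos φ cos δ cos H = (-0.7660)(0.0140) + (0.6428)(0.9999)(0.9914) = 0.6265.
Air mass m = 1/cos θ_z = 1/0.6265 = 1.596; τ^m = 0.75^1.596 = 0.6318.
Surface direct beam = 1370 × 0.6265 × 0.6318 = 542.28 W/m².

542 W/m²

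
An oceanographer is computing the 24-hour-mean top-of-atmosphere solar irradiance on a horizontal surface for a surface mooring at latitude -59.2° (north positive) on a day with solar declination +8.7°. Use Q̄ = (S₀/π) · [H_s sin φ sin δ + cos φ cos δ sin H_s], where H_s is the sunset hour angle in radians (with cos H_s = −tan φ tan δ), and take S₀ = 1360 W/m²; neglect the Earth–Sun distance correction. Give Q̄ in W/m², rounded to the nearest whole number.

138 W/m²

−tan φ tan δ = −(-1.6775)(0.1530) = 0.2567; H_s = arccos(0.2567) = 75.13°. In radians, H_s = 1.3113.
H_s sin φ sin δ = 1.3113 × -0.8590 × 0.1513 = -0.1704.
cos φ cos δ sin H_s = 0.5120 × 0.9885 × 0.9665 = 0.4892.
Q̄ = (1360/π) × (-0.1704 + 0.4892) = 432.90 × 0.3188 = 138.01 W/m².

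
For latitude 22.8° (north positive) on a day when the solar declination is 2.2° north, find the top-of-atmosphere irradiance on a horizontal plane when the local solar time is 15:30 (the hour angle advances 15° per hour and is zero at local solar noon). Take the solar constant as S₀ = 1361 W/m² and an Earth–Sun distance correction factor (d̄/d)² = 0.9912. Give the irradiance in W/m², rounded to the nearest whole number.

Hour angle H = 15° × (15.5 − 12) = 52.50°.
With φ = 22.8°, δ = 2.2°, H = 52.50°: sin φ sin δ = 0.0149, cos φ cos δ cos H = 0.5608, so cos θ_z = 0.5757.
Top-of-atmosphere irradiance = S₀ (d̄/d)² cos θ_z = 1361 × 0.9912 × 0.5757 = 776.63 W/m².

777 W/m²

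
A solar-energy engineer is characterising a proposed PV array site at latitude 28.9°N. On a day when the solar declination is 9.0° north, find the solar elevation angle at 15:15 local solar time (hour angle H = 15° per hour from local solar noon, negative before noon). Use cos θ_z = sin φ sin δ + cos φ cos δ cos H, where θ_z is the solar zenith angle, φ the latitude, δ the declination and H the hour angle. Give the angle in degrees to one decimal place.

Hour angle H = 15° × (15.25 − 12) = 48.75°.
cos θ_z = sin(28.9°) sin(9.0°) + cos(28.9°) cos(9.0°) cos(48.75°) = 0.0756 + 0.5701 = 0.6457.
θ_z = arccos(0.6457) = 49.78°, so the elevation is 90° − 49.78° = 40.22°.

40.2°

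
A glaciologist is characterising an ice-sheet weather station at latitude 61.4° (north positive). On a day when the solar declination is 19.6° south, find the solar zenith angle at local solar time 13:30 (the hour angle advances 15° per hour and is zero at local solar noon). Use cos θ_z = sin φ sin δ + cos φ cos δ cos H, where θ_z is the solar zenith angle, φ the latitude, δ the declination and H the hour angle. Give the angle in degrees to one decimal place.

83.0°

Hour angle H = 15° × (13.5 − 12) = 22.50°.
With φ = 61.4°, δ = -19.6°, H = 22.50°: sin φ sin δ = -0.2945, cos φ cos δ cos H = 0.4166, so cos θ_z = 0.1221.
θ_z = arccos(0.1221) = 82.99°.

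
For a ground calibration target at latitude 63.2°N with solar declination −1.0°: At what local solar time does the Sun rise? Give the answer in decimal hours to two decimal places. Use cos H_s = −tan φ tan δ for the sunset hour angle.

6.13 h

cos H_s = −tan(63.2°) · tan(-1.0°) = 0.0346, so H_s = arccos(0.0346) = 88.02°.
Sunrise is at 12 − H_s/15 = 12 − 5.868 = 6.132 h local solar time.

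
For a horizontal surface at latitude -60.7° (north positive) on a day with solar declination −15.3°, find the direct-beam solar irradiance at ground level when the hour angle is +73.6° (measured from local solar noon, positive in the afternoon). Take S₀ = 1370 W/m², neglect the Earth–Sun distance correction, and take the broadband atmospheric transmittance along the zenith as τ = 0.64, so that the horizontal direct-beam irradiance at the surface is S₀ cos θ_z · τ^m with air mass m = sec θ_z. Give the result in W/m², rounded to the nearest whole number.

146 W/m²

cos θ_z = sin(-60.7°) sin(-15.3°) + cos(-60.7°) cos(-15.3°) cos(73.60°) = 0.2301 + 0.1333 = 0.3634.
Air mass m = 1/cos θ_z = 1/0.3634 = 2.752; τ^m = 0.64^2.752 = 0.2928.
Surface direct beam = 1370 × 0.3634 × 0.2928 = 145.77 W/m².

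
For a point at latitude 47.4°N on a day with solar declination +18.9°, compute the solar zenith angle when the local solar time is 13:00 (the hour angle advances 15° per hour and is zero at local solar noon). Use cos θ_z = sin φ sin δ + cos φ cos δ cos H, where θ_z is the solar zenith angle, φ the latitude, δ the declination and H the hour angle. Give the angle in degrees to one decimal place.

Hour angle H = 15° × (13 − 12) = 15.00°.
cos θ_z = sin(47.4°) sin(18.9°) + cos(47.4°) cos(18.9°) cos(15.00°) = 0.2384 + 0.6186 = 0.8570.
θ_z = arccos(0.8570) = 31.02°.

31.0°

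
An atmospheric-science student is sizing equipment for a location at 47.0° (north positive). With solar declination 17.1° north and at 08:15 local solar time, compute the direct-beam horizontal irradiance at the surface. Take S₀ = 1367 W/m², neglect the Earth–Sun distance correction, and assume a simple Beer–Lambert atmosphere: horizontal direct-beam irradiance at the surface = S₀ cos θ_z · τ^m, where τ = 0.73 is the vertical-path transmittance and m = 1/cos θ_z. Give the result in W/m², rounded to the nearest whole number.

457 W/m²

Hour angle H = 15° × (8.25 − 12) = -56.25°.
cos θ_z = sin φ sin δ + cos φ cos δ cos H = (0.7314)(0.2940) + (0.6820)(0.9558)(0.5556) = 0.5772.
Air mass m = 1/cos θ_z = 1/0.5772 = 1.733; τ^m = 0.73^1.733 = 0.5796.
Surface direct beam = 1367 × 0.5772 × 0.5796 = 457.32 W/m².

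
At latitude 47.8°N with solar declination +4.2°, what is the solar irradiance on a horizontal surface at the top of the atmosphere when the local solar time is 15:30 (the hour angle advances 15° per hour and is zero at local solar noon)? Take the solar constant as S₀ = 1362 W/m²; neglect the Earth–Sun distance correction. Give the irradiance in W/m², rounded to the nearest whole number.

629 W/m²

Hour angle H = 15° × (15.5 − 12) = 52.50°.
cos θ_z = sin φ sin δ + cos φ cos δ cos H = (0.7408)(0.0732) + (0.6717)(0.9973)(0.6088) = 0.4621.
Top-of-atmosphere irradiance = S₀ cos θ_z = 1362 × 0.4621 = 629.38 W/m².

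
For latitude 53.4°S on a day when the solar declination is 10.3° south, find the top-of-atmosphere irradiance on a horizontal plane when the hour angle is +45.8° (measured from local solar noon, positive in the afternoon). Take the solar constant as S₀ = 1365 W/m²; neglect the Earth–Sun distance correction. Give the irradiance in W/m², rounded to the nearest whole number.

cos θ_z = sin φ sin δ + cos φ cos δ cos H = (-0.8028)(-0.1788) + (0.5962)(0.9839)(0.6972) = 0.5525.
Top-of-atmosphere irradiance = S₀ cos θ_z = 1365 × 0.5525 = 754.16 W/m².

754 W/m²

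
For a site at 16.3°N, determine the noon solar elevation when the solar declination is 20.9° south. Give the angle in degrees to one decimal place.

At local solar noon the hour angle is zero, so the elevation is 90° − |φ − δ| = 90° − |16.3° − (-20.9°)| = 90° − 37.2° = 52.8°.

52.8°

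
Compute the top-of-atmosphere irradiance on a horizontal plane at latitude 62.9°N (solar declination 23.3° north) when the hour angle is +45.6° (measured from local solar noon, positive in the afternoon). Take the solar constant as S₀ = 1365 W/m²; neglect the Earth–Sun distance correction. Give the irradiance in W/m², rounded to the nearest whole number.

880 W/m²

cos θ_z = sin(62.9°) sin(23.3°) + cos(62.9°) cos(23.3°) cos(45.60°) = 0.3521 + 0.2927 = 0.6448.
Top-of-atmosphere irradiance = S₀ cos θ_z = 1365 × 0.6448 = 880.15 W/m².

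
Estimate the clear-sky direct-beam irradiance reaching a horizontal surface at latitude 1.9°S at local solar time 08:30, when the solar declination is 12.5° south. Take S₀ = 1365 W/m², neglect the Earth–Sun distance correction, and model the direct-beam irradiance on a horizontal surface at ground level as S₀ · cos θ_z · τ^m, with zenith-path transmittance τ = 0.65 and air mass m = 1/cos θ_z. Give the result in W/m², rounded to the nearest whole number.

Hour angle H = 15° × (8.5 − 12) = -52.50°.
cos θ_z = sin(-1.9°) sin(-12.5°) + cos(-1.9°) cos(-12.5°) cos(-52.50°) = 0.0072 + 0.5940 = 0.6012.
Air mass m = 1/cos θ_z = 1/0.6012 = 1.663; τ^m = 0.65^1.663 = 0.4885.
Surface direct beam = 1365 × 0.6012 × 0.4885 = 400.88 W/m².

401 W/m²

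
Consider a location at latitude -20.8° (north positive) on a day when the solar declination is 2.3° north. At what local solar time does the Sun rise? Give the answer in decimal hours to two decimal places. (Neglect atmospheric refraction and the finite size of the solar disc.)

6.06 h

The sunset hour angle satisfies cos H_s = −tan φ tan δ = 0.0153, giving H_s = 89.12°.
Sunrise is at 12 − H_s/15 = 12 − 5.941 = 6.059 h local solar time.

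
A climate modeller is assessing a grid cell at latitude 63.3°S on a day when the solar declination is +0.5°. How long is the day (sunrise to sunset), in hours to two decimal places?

11.87 hours

−tan φ tan δ = −(-1.9883)(0.0087) = 0.0173; H_s = arccos(0.0173) = 89.01°.
Day length = 2 H_s / 15° h⁻¹ = 178.02° / 15 = 11.868 h.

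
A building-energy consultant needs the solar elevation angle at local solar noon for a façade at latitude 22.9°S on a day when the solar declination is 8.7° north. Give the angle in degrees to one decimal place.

58.4°

At local solar noon the hour angle is zero, so the elevation is 90° − |φ − δ| = 90° − |-22.9° − (8.7°)| = 90° − 31.6° = 58.4°.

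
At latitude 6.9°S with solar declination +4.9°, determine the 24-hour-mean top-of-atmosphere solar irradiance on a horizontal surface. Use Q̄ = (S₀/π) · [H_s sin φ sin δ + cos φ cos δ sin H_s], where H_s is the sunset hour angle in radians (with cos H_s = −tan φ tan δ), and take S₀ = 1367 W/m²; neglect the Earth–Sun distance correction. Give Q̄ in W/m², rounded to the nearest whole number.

423 W/m²

cos H_s = −tan(-6.9°) · tan(4.9°) = 0.0104, so H_s = arccos(0.0104) = 89.40°. In radians, H_s = 1.5603.
H_s sin φ sin δ = 1.5603 × -0.1201 × 0.0854 = -0.0160.
cos φ cos δ sin H_s = 0.9928 × 0.9963 × 0.9999 = 0.9890.
Q̄ = (1367/π) × (-0.0160 + 0.9890) = 435.13 × 0.9730 = 423.38 W/m².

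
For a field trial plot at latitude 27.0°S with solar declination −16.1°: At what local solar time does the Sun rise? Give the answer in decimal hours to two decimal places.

5.44 h

cos H_s = −tan(-27.0°) · tan(-16.1°) = -0.1471, so H_s = arccos(-0.1471) = 98.46°.
Sunrise is at 12 − H_s/15 = 12 − 6.564 = 5.436 h local solar time.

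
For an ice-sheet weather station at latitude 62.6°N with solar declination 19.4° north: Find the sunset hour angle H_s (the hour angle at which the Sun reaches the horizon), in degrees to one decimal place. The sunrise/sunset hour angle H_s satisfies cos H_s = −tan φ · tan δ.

The sunset hour angle satisfies cos H_s = −tan φ tan δ = -0.6794, giving H_s = 132.80°.

132.8°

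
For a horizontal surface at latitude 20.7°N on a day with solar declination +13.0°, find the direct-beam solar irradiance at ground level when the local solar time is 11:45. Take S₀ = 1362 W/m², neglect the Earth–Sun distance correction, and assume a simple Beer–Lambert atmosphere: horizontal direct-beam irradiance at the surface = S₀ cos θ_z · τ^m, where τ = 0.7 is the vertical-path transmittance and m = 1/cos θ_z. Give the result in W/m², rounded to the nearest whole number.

Hour angle H = 15° × (11.75 − 12) = -3.75°.
With φ = 20.7°, δ = 13.0°, H = -3.75°: sin φ sin δ = 0.0795, cos φ cos δ cos H = 0.9095, so cos θ_z = 0.9890.
Air mass m = 1/cos θ_z = 1/0.9890 = 1.011; τ^m = 0.7^1.011 = 0.6973.
Surface direct beam = 1362 × 0.9890 × 0.6973 = 939.28 W/m².

939 W/m²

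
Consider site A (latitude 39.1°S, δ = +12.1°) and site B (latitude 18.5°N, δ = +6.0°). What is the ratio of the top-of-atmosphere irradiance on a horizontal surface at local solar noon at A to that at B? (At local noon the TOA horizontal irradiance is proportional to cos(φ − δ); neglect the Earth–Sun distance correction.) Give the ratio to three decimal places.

0.642

A: cos θ_z = cos(-39.1° − (12.1°)) = 0.6266.
B: cos θ_z = cos(18.5° − (6.0°)) = 0.9763.
Ratio A/B = 0.6266 / 0.9763 = 0.6418.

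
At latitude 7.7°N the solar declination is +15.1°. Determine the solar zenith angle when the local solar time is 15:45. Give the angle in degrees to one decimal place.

Hour angle H = 15° × (15.75 − 12) = 56.25°.
cos θ_z = sin(7.7°) sin(15.1°) + cos(7.7°) cos(15.1°) cos(56.25°) = 0.0349 + 0.5316 = 0.5665.
θ_z = arccos(0.5665) = 55.49°.

55.5°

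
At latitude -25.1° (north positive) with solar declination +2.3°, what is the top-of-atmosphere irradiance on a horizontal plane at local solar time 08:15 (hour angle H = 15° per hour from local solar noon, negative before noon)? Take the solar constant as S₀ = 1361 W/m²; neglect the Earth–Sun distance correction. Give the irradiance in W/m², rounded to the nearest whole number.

Hour angle H = 15° × (8.25 − 12) = -56.25°.
cos θ_z = sin φ sin δ + cos φ cos δ cos H = (-0.4242)(0.0401) + (0.9056)(0.9992)(0.5556) = 0.4857.
Top-of-atmosphere irradiance = S₀ cos θ_z = 1361 × 0.4857 = 661.04 W/m².

661 W/m²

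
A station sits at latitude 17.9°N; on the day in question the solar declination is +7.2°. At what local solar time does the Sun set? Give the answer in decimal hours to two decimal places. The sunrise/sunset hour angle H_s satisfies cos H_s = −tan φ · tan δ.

18.16 h

The sunset hour angle satisfies cos H_s = −tan φ tan δ = -0.0408, giving H_s = 92.34°.
Sunset is at 12 + H_s/15 = 12 + 6.156 = 18.156 h local solar time.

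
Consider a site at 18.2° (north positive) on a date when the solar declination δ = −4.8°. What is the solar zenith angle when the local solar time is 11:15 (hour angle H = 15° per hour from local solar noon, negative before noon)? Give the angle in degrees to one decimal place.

25.5°

Hour angle H = 15° × (11.25 − 12) = -11.25°.
cos θ_z = sin φ sin δ + cos φ cos δ cos H = (0.3123)(-0.0837) + (0.9500)(0.9965)(0.9808) = 0.9024.
θ_z = arccos(0.9024) = 25.52°.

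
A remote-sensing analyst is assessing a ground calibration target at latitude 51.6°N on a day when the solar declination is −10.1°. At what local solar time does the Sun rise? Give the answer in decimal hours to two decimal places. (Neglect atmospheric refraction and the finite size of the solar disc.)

6.87 h

cos H_s = −tan(51.6°) · tan(-10.1°) = 0.2247, so H_s = arccos(0.2247) = 77.01°.
Sunrise is at 12 − H_s/15 = 12 − 5.134 = 6.866 h local solar time.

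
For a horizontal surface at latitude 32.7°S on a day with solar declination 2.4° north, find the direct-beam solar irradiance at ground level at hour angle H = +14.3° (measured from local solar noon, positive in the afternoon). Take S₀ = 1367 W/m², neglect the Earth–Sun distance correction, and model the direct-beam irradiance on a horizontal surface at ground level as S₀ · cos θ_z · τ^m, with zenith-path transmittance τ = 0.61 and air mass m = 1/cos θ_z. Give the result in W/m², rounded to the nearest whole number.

580 W/m²

cos θ_z = sin φ sin δ + cos φ cos δ cos H = (-0.5402)(0.0419) + (0.8415)(0.9991)(0.9690) = 0.7920.
Air mass m = 1/cos θ_z = 1/0.7920 = 1.263; τ^m = 0.61^1.263 = 0.5356.
Surface direct beam = 1367 × 0.7920 × 0.5356 = 579.87 W/m².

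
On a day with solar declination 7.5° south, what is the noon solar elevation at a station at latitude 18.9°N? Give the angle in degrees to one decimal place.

63.6°

At local solar noon the hour angle is zero, so the elevation is 90° − |φ − δ| = 90° − |18.9° − (-7.5°)| = 90° − 26.4° = 63.6°.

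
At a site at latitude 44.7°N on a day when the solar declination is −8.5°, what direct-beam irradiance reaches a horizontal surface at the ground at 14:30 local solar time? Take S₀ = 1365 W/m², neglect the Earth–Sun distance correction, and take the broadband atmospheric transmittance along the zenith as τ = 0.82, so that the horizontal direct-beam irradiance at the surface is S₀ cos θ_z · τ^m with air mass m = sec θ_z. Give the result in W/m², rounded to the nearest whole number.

Hour angle H = 15° × (14.5 − 12) = 37.50°.
cos θ_z = sin φ sin δ + cos φ cos δ cos H = (0.7034)(-0.1478) + (0.7108)(0.9890)(0.7934) = 0.4538.
Air mass m = 1/cos θ_z = 1/0.4538 = 2.204; τ^m = 0.82^2.204 = 0.6457.
Surface direct beam = 1365 × 0.4538 × 0.6457 = 399.97 W/m².

400 W/m²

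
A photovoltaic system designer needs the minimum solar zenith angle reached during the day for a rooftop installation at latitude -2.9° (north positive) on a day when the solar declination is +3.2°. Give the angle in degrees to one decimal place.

At local solar noon the hour angle is zero, so the zenith angle is |φ − δ| = |-2.9° − (3.2°)| = 6.1°.

6.1°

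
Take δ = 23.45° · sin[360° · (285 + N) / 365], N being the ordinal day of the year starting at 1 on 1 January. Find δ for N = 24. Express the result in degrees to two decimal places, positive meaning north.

-19.26°

360 × (285 + 24) / 365 = 304.767°; sin(304.767°) = -0.8215.
δ = 23.45 × -0.8215 = -19.264° ≈ -19.26°.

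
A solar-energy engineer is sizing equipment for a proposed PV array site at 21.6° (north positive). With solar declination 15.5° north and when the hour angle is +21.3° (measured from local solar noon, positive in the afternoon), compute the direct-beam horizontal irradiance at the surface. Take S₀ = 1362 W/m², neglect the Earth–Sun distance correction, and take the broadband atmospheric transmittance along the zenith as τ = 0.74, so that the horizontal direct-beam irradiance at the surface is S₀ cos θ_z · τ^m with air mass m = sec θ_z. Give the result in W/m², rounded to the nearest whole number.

920 W/m²

cos θ_z = sin φ sin δ + cos φ cos δ cos H = (0.3681)(0.2672) + (0.9298)(0.9636)(0.9317) = 0.9331.
Air mass m = 1/cos θ_z = 1/0.9331 = 1.072; τ^m = 0.74^1.072 = 0.7241.
Surface direct beam = 1362 × 0.9331 × 0.7241 = 920.25 W/m².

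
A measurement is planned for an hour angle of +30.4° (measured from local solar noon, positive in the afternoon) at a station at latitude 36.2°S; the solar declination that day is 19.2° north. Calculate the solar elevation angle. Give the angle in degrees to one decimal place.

27.6°

With φ = -36.2°, δ = 19.2°, H = 30.40°: sin φ sin δ = -0.1942, cos φ cos δ cos H = 0.6573, so cos θ_z = 0.4631.
θ_z = arccos(0.4631) = 62.41°, so the elevation is 90° − 62.41° = 27.59°.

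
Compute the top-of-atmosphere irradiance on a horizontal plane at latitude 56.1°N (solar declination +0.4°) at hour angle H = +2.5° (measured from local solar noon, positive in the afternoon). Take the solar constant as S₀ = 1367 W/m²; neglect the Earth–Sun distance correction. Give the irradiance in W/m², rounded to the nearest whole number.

cos θ_z = sin φ sin δ + cos φ cos δ cos H = (0.8300)(0.0070) + (0.5577)(1.0000)(0.9990) = 0.5630.
Top-of-atmosphere irradiance = S₀ cos θ_z = 1367 × 0.5630 = 769.62 W/m².

770 W/m²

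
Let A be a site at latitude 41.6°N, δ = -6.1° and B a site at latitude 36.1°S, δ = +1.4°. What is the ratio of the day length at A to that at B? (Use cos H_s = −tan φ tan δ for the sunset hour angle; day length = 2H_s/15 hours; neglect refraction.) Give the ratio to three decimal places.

A: H_s = arccos(−tan 41.6° · tan -6.1°) = 84.56°, so 2H_s/15 = 11.2747 h.
B: H_s = arccos(−tan -36.1° · tan 1.4°) = 88.98°, so 2H_s/15 = 11.8640 h.
Ratio A/B = 11.2747 / 11.8640 = 0.9503.

0.950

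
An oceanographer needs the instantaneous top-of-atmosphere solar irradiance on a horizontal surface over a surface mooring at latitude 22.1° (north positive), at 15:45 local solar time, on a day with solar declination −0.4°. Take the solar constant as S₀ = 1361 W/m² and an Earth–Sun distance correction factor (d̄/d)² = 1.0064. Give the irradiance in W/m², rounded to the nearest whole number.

701 W/m²

Hour angle H = 15° × (15.75 − 12) = 56.25°.
cos θ_z = sin(22.1°) sin(-0.4°) + cos(22.1°) cos(-0.4°) cos(56.25°) = -0.0026 + 0.5147 = 0.5121.
Top-of-atmosphere irradiance = S₀ (d̄/d)² cos θ_z = 1361 × 1.0064 × 0.5121 = 701.43 W/m².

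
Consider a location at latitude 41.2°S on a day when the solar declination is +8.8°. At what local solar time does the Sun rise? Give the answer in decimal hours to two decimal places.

The sunset hour angle satisfies cos H_s = −tan φ tan δ = 0.1355, giving H_s = 82.21°.
Sunrise is at 12 − H_s/15 = 12 − 5.481 = 6.519 h local solar time.

6.52 h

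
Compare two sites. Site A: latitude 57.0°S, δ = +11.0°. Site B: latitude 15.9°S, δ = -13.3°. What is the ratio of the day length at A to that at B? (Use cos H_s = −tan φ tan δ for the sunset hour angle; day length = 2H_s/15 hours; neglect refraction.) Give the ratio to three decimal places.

0.773

A: H_s = arccos(−tan -57.0° · tan 11.0°) = 72.58°, so 2H_s/15 = 9.6773 h.
B: H_s = arccos(−tan -15.9° · tan -13.3°) = 93.86°, so 2H_s/15 = 12.5147 h.
Ratio A/B = 9.6773 / 12.5147 = 0.7733.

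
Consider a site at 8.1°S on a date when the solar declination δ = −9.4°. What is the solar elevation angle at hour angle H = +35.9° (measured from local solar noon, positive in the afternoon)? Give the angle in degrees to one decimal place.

cos θ_z = sin φ sin δ + cos φ cos δ cos H = (-0.1409)(-0.1633) + (0.9900)(0.9866)(0.8100) = 0.8142.
θ_z = arccos(0.8142) = 35.49°, so the elevation is 90° − 35.49° = 54.51°.

54.5°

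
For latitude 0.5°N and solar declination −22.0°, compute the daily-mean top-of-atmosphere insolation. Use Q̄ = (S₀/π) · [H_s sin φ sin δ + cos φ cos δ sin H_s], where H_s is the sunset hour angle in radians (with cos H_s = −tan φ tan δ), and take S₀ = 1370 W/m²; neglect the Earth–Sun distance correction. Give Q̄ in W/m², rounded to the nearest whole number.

cos H_s = −tan(0.5°) · tan(-22.0°) = 0.0035, so H_s = arccos(0.0035) = 89.80°. In radians, H_s = 1.5673.
H_s sin φ sin δ = 1.5673 × 0.0087 × -0.3746 = -0.0051.
cos φ cos δ sin H_s = 1.0000 × 0.9272 × 1.0000 = 0.9272.
Q̄ = (1370/π) × (-0.0051 + 0.9272) = 436.08 × 0.9221 = 402.11 W/m².

402 W/m²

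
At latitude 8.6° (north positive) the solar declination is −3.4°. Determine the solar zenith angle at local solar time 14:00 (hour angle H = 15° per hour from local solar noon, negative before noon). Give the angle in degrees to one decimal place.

Hour angle H = 15° × (14 − 12) = 30.00°.
cos θ_z = sin φ sin δ + cos φ cos δ cos H = (0.1495)(-0.0593) + (0.9888)(0.9982)(0.8660) = 0.8459.
θ_z = arccos(0.8459) = 32.23°.

32.2°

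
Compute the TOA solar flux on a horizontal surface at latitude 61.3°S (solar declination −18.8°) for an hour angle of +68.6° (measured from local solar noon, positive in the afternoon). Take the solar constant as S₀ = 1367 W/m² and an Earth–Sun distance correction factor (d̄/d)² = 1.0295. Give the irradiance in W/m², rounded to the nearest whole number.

cos θ_z = sin φ sin δ + cos φ cos δ cos H = (-0.8771)(-0.3223) + (0.4802)(0.9466)(0.3649) = 0.4486.
Top-of-atmosphere irradiance = S₀ (d̄/d)² cos θ_z = 1367 × 1.0295 × 0.4486 = 631.33 W/m².

631 W/m²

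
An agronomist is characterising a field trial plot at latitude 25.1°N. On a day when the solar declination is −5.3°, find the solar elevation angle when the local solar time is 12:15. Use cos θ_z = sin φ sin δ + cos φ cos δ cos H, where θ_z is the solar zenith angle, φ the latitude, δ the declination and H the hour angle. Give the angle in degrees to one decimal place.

59.4°

Hour angle H = 15° × (12.25 − 12) = 3.75°.
cos θ_z = sin(25.1°) sin(-5.3°) + cos(25.1°) cos(-5.3°) cos(3.75°) = -0.0392 + 0.8998 = 0.8606.
θ_z = arccos(0.8606) = 30.62°, so the elevation is 90° − 30.62° = 59.38°.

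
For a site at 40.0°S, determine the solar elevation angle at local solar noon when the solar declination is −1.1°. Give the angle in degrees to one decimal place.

At local solar noon the hour angle is zero, so the elevation is 90° − |φ − δ| = 90° − |-40.0° − (-1.1°)| = 90° − 38.9° = 51.1°.

51.1°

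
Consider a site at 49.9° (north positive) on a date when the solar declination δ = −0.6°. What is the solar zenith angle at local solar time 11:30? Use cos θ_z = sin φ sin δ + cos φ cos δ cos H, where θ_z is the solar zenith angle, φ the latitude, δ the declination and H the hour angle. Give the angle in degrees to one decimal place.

Hour angle H = 15° × (11.5 − 12) = -7.50°.
cos θ_z = sin φ sin δ + cos φ cos δ cos H = (0.7649)(-0.0105) + (0.6441)(0.9999)(0.9914) = 0.6305.
θ_z = arccos(0.6305) = 50.91°.

50.9°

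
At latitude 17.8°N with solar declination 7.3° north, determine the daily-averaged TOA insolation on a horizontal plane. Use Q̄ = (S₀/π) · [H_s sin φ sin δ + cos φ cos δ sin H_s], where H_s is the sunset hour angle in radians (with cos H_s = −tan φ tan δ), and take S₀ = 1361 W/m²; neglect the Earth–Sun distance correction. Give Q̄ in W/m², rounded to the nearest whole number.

−tan φ tan δ = −(0.3211)(0.1281) = -0.0411; H_s = arccos(-0.0411) = 92.36°. In radians, H_s = 1.6120.
H_s sin φ sin δ = 1.6120 × 0.3057 × 0.1271 = 0.0626.
cos φ cos δ sin H_s = 0.9521 × 0.9919 × 0.9992 = 0.9436.
Q̄ = (1361/π) × (0.0626 + 0.9436) = 433.22 × 1.0062 = 435.91 W/m².

436 W/m²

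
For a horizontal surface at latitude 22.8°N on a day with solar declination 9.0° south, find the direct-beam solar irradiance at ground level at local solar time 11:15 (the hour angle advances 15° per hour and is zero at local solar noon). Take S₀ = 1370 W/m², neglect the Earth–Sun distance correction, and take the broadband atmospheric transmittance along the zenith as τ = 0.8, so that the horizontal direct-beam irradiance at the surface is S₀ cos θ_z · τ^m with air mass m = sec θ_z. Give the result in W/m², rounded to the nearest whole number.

872 W/m²

Hour angle H = 15° × (11.25 − 12) = -11.25°.
cos θ_z = sin(22.8°) sin(-9.0°) + cos(22.8°) cos(-9.0°) cos(-11.25°) = -0.0606 + 0.8930 = 0.8324.
Air mass m = 1/cos θ_z = 1/0.8324 = 1.201; τ^m = 0.8^1.201 = 0.7649.
Surface direct beam = 1370 × 0.8324 × 0.7649 = 872.28 W/m².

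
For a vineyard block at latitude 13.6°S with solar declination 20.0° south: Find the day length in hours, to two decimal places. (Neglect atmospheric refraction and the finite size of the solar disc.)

cos H_s = −tan(-13.6°) · tan(-20.0°) = -0.0881, so H_s = arccos(-0.0881) = 95.05°.
Day length = 2 H_s / 15° h⁻¹ = 190.10° / 15 = 12.673 h.

12.67 hours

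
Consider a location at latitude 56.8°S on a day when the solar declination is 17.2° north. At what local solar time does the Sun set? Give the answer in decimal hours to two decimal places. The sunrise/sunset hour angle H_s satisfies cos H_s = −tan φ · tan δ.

The sunset hour angle satisfies cos H_s = −tan φ tan δ = 0.4730, giving H_s = 61.77°.
Sunset is at 12 + H_s/15 = 12 + 4.118 = 16.118 h local solar time.

16.12 h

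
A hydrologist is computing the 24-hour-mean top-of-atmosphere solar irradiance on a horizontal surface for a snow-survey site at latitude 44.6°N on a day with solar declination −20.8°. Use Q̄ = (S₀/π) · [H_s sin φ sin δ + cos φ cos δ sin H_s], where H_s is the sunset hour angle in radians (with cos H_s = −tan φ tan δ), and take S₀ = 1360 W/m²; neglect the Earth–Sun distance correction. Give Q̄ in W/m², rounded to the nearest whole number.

139 W/m²

The sunset hour angle satisfies cos H_s = −tan φ tan δ = 0.3746, giving H_s = 68.00°. In radians, H_s = 1.1868.
H_s sin φ sin δ = 1.1868 × 0.7022 × -0.3551 = -0.2959.
cos φ cos δ sin H_s = 0.7120 × 0.9348 × 0.9272 = 0.6171.
Q̄ = (1360/π) × (-0.2959 + 0.6171) = 432.90 × 0.3212 = 139.05 W/m².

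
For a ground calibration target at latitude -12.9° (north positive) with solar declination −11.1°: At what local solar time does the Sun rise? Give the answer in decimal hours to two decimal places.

The sunset hour angle satisfies cos H_s = −tan φ tan δ = -0.0449, giving H_s = 92.57°.
Sunrise is at 12 − H_s/15 = 12 − 6.171 = 5.829 h local solar time.

5.83 h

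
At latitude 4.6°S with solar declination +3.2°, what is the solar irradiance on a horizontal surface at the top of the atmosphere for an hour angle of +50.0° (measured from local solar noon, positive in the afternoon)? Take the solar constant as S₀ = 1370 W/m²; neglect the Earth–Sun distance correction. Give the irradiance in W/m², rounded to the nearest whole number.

870 W/m²

With φ = -4.6°, δ = 3.2°, H = 50.00°: sin φ sin δ = -0.0045, cos φ cos δ cos H = 0.6397, so cos θ_z = 0.6352.
Top-of-atmosphere irradiance = S₀ cos θ_z = 1370 × 0.6352 = 870.22 W/m².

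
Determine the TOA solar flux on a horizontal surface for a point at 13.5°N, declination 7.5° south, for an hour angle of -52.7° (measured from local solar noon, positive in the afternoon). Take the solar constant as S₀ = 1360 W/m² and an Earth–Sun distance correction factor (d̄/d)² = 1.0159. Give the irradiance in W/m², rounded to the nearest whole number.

cos θ_z = sin φ sin δ + cos φ cos δ cos H = (0.2334)(-0.1305) + (0.9724)(0.9914)(0.6060) = 0.5537.
Top-of-atmosphere irradiance = S₀ (d̄/d)² cos θ_z = 1360 × 1.0159 × 0.5537 = 765.01 W/m².

765 W/m²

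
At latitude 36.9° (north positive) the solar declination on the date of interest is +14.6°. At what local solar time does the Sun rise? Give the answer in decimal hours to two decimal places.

−tan φ tan δ = −(0.7508)(0.2605) = -0.1956; H_s = arccos(-0.1956) = 101.28°.
Sunrise is at 12 − H_s/15 = 12 − 6.752 = 5.248 h local solar time.

5.25 h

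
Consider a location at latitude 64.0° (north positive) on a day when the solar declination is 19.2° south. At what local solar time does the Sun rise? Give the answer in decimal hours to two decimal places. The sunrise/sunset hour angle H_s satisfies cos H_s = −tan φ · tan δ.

9.04 h

cos H_s = −tan(64.0°) · tan(-19.2°) = 0.7140, so H_s = arccos(0.7140) = 44.44°.
Sunrise is at 12 − H_s/15 = 12 − 2.963 = 9.037 h local solar time.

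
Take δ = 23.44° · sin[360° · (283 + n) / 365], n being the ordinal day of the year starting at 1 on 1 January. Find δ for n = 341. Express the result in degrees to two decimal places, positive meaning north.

-22.69°

360 × (283 + 341) / 365 = 615.452°; sin(615.452°) = -0.9679.
δ = 23.44 × -0.9679 = -22.688° ≈ -22.69°.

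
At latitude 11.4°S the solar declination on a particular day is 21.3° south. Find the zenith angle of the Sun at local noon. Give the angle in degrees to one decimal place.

At local solar noon the hour angle is zero, so the zenith angle is |φ − δ| = |-11.4° − (-21.3°)| = 9.9°.

9.9°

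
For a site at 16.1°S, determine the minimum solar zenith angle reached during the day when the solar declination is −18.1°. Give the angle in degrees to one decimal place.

2.0°

At local solar noon the hour angle is zero, so the zenith angle is |φ − δ| = |-16.1° − (-18.1°)| = 2.0°.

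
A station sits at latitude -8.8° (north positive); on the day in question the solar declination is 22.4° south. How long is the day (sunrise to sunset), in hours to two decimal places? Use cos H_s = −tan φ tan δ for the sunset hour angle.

12.49 hours

The sunset hour angle satisfies cos H_s = −tan φ tan δ = -0.0638, giving H_s = 93.66°.
Day length = 2 H_s / 15° h⁻¹ = 187.32° / 15 = 12.488 h.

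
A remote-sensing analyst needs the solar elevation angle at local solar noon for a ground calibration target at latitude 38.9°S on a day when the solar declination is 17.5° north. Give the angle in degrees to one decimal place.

33.6°

At local solar noon the hour angle is zero, so the elevation is 90° − |φ − δ| = 90° − |-38.9° − (17.5°)| = 90° − 56.4° = 33.6°.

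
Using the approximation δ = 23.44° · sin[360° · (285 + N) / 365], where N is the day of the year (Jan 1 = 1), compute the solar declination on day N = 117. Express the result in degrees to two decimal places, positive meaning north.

+13.94°

360 × (285 + 117) / 365 = 396.493°; sin(396.493°) = 0.5947.
δ = 23.44 × 0.5947 = 13.940° ≈ +13.94°.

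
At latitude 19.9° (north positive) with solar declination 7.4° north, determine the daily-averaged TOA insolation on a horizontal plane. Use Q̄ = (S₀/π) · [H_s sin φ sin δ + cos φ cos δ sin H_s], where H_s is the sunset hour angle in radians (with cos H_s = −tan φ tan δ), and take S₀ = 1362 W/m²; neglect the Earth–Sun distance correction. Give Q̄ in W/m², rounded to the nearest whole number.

−tan φ tan δ = −(0.3620)(0.1299) = -0.0470; H_s = arccos(-0.0470) = 92.69°. In radians, H_s = 1.6177.
H_s sin φ sin δ = 1.6177 × 0.3404 × 0.1288 = 0.0709.
cos φ cos δ sin H_s = 0.9403 × 0.9917 × 0.9989 = 0.9315.
Q̄ = (1362/π) × (0.0709 + 0.9315) = 433.54 × 1.0024 = 434.58 W/m².

435 W/m²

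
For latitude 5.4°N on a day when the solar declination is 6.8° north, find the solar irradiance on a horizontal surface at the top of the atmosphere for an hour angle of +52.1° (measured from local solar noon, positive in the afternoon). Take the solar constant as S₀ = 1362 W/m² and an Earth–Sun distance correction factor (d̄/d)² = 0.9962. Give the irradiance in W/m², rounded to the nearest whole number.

With φ = 5.4°, δ = 6.8°, H = 52.10°: sin φ sin δ = 0.0111, cos φ cos δ cos H = 0.6073, so cos θ_z = 0.6184.
Top-of-atmosphere irradiance = S₀ (d̄/d)² cos θ_z = 1362 × 0.9962 × 0.6184 = 839.06 W/m².

839 W/m²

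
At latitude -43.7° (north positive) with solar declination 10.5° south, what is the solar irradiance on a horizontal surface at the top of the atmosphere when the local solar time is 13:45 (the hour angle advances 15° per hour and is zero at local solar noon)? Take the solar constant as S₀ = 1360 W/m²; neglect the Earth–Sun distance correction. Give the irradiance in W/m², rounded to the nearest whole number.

1038 W/m²

Hour angle H = 15° × (13.75 − 12) = 26.25°.
cos θ_z = sin φ sin δ + cos φ cos δ cos H = (-0.6909)(-0.1822) + (0.7230)(0.9833)(0.8969) = 0.7635.
Top-of-atmosphere irradiance = S₀ cos θ_z = 1360 × 0.7635 = 1038.36 W/m².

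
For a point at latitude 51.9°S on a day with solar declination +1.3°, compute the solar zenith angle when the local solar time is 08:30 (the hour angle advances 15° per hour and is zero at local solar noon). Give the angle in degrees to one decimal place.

Hour angle H = 15° × (8.5 − 12) = -52.50°.
cos θ_z = sin φ sin δ + cos φ cos δ cos H = (-0.7869)(0.0227) + (0.6170)(0.9997)(0.6088) = 0.3577.
θ_z = arccos(0.3577) = 69.04°.

69.0°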